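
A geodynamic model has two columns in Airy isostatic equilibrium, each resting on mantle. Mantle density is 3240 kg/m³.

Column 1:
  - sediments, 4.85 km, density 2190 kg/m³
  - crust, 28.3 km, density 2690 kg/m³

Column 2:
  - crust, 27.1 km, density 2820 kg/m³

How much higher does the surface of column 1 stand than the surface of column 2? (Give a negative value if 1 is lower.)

For any compensation level in the mantle, the mantle terms cancel and isostasy reduces to e = (Σt_1 − Σt_2) − (Σ(ρt)_1 − Σ(ρt)_2) / ρ_m.
Σt_1 = 33.15 km; Σt_2 = 27.1 km; Σ(ρt)_1 = 86748.5; Σ(ρt)_2 = 76422 (in km·kg/m³).
e = (33.15 − 27.1) − (86748.5 − 76422) / 3240 = 2.86 km.

2.86 km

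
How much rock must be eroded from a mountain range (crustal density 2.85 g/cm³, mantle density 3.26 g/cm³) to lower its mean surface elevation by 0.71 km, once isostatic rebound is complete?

5.65 km

Net drop Δ = e − u = e − e ρ_c/ρ_m = e (ρ_m − ρ_c)/ρ_m.
e = Δ ρ_m/(ρ_m − ρ_c) = 0.71 km × 3.26/0.41 = 5.65 km.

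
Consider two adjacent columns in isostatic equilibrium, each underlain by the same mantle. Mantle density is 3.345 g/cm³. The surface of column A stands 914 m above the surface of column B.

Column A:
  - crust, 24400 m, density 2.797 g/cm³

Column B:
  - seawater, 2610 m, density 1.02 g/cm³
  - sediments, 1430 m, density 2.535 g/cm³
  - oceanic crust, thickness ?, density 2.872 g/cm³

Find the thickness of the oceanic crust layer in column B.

Take the compensation level at the base of the deeper column (depth z_c below the surface of column A) and equate Σ ρ_i t_i down to z_c; mantle fills any gap and the z_c terms cancel.
Column A: 24400×2.797 + (z_c − 24400)×3.345
Column B: 914×0 + 2610×1.02 + 1430×2.535 + x×2.872 + (z_c − 914 − 4040 − x)×3.345
The z_c×3.345 term appears on both sides and cancels. Collect the known terms of each column as K = Σ(ρt)_known − 3.345 × (depth of known layers): K_A = 68246.8 − 3.345×24400 = −13371.2; K_B = 6287.25 − 3.345×(914 + 4040) = −10283.88.
Balance: K_A = K_B − x×(3.345 − 2.872), so x = (K_B − K_A)/(3.345 − 2.872) = 3087.32/0.473 = 6530 m.

6530 m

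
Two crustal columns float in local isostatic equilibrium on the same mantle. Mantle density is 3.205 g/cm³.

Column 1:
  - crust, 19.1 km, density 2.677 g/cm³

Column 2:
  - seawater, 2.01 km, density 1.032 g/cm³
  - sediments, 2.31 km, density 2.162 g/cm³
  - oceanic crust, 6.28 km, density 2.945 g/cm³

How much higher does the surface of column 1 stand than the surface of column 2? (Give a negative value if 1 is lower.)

For any compensation level in the mantle, the mantle terms cancel and isostasy reduces to e = (Σt_1 − Σt_2) − (Σ(ρt)_1 − Σ(ρt)_2) / ρ_m.
Σt_1 = 19.1 km; Σt_2 = 10.6 km; Σ(ρt)_1 = 51.1307; Σ(ρt)_2 = 25.56314 (in km·g/cm³).
e = (19.1 − 10.6) − (51.1307 − 25.56314) / 3.205 = 0.523 km.

0.523 km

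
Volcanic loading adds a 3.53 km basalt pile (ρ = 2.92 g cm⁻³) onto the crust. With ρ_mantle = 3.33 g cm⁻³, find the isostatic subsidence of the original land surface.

Subaerial loading: s = t ρ_load / ρ_m.
s = 3.53 km × 2.92/3.33 = 3.1 km.

3.1 km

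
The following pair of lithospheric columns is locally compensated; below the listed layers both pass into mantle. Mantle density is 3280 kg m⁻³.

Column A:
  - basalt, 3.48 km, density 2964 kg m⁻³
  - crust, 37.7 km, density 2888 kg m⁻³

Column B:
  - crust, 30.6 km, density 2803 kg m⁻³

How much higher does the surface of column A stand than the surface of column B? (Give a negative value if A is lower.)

0.391 km

For any compensation level in the mantle, the mantle terms cancel and isostasy reduces to e = (Σt_A − Σt_B) − (Σ(ρt)_A − Σ(ρt)_B) / ρ_m.
Σt_A = 41.18 km; Σt_B = 30.6 km; Σ(ρt)_A = 119192.32; Σ(ρt)_B = 85771.8 (in km·kg m⁻³).
e = (41.18 − 30.6) − (119192.32 − 85771.8) / 3280 = 0.391 km.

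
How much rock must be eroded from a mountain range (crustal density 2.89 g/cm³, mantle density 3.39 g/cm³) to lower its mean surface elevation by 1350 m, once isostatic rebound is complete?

9150 m

Net drop Δ = e − u = e − e ρ_c/ρ_m = e (ρ_m − ρ_c)/ρ_m.
e = Δ ρ_m/(ρ_m − ρ_c) = 1350 m × 3.39/0.5 = 9150 m.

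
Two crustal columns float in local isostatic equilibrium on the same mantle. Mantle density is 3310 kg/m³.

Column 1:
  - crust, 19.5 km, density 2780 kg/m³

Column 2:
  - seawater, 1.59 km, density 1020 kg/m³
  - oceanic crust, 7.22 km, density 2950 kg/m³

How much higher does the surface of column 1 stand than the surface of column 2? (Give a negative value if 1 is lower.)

For any compensation level in the mantle, the mantle terms cancel and isostasy reduces to e = (Σt_1 − Σt_2) − (Σ(ρt)_1 − Σ(ρt)_2) / ρ_m.
Σt_1 = 19.5 km; Σt_2 = 8.81 km; Σ(ρt)_1 = 54210; Σ(ρt)_2 = 22920.8 (in km·kg/m³).
e = (19.5 − 8.81) − (54210 − 22920.8) / 3310 = 1.24 km.

1.24 km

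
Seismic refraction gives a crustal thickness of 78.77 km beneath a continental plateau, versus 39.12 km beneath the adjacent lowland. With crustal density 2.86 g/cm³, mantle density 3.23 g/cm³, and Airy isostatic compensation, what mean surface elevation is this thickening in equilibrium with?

4.54 km

Excess crust Δ = 78.77 km − 39.12 km = 39.65 km, split between elevation h and root r with h + r = Δ.
Airy balance ρ_c h = (ρ_m − ρ_c) r gives r = h ρ_c/(ρ_m − ρ_c), so h (1 + ρ_c/(ρ_m − ρ_c)) = Δ, i.e. h = Δ (ρ_m − ρ_c)/ρ_m.
h = 39.65 km × 0.37/3.23 = 4.54 km.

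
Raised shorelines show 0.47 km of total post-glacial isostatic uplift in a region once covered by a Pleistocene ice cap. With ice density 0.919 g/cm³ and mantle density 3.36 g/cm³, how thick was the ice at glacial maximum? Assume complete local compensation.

u = t ρ_ice/ρ_m → t = u ρ_m/ρ_ice = 0.47 km × 3.36/0.919 = 1.72 km.

1.72 km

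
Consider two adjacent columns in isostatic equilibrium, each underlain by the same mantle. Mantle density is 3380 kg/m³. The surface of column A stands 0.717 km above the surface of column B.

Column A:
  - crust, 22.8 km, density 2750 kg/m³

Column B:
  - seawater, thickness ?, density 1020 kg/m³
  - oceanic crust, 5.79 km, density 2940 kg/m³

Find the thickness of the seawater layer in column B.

Take the compensation level at the base of the deeper column (depth z_c below the surface of column A) and equate Σ ρ_i t_i down to z_c; mantle fills any gap and the z_c terms cancel.
Column A: 22.8×2750 + (z_c − 22.8)×3380
Column B: 0.717×0 + x×1020 + 5.79×2940 + (z_c − 0.717 − 5.79 − x)×3380
The z_c×3380 term appears on both sides and cancels. Collect the known terms of each column as K = Σ(ρt)_known − 3380 × (depth of known layers): K_A = 62700 − 3380×22.8 = −14364; K_B = 17022.6 − 3380×(0.717 + 5.79) = −4971.06.
Balance: K_A = K_B − x×(3380 − 1020), so x = (K_B − K_A)/(3380 − 1020) = 9392.94/2360 = 3.98 km.

3.98 km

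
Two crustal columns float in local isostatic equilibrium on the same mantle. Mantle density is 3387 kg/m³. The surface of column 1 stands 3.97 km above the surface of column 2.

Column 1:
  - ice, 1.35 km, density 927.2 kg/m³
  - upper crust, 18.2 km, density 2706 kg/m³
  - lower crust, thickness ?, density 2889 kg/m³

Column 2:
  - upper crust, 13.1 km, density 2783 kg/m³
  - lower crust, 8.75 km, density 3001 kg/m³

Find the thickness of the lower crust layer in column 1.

18.1 km

Take the compensation level at the base of the deeper column (depth z_c below the surface of column 1) and equate Σ ρ_i t_i down to z_c; mantle fills any gap and the z_c terms cancel.
Column 1: 1.35×927.2 + 18.2×2706 + x×2889 + (z_c − 19.55 − x)×3387
Column 2: 3.97×0 + 13.1×2783 + 8.75×3001 + (z_c − 3.97 − 21.85)×3387
The z_c×3387 term appears on both sides and cancels. Collect the known terms of each column as K = Σ(ρt)_known − 3387 × (depth of known layers): K_1 = 50500.92 − 3387×19.55 = −15714.93; K_2 = 62716.05 − 3387×(3.97 + 21.85) = −24736.29.
Balance: K_1 − x×(3387 − 2889) = K_2, so x = (K_1 − K_2)/(3387 − 2889) = 9021.36/498 = 18.1 km.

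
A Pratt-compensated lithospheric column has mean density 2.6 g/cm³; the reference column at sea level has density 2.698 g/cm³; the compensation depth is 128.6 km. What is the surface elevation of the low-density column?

4.85 km

ρ_ref D = ρ (D + h) → h = D (ρ_ref − ρ)/ρ.
h = 128.6 km × (2.698 − 2.6)/2.6 = 4.85 km.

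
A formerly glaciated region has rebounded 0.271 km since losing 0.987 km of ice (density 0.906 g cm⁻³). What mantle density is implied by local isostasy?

ρ_m = ρ_ice t / u = 0.906 × 0.987 km/0.271 km = 3.3 g cm⁻³.

3.3 g cm⁻³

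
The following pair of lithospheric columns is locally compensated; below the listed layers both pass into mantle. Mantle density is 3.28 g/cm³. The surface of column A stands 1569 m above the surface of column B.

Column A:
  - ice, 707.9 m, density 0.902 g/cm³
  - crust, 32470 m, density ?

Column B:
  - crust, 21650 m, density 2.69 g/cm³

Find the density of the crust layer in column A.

2.78 g/cm³

Take the compensation level at the base of the deeper column (depth z_c below the surface of column A) and equate Σ ρ_i t_i down to z_c; mantle fills any gap and the z_c terms cancel.
Column A: 707.9×0.902 + 32470×ρ + (z_c − 33177.9)×3.28
Column B: 1569×0 + 21650×2.69 + (z_c − 1569 − 21650)×3.28
The z_c×3.28 term appears on both sides and cancels. Collect the known terms of each column as K = Σ(ρt)_known − 3.28 × (depth of known layers): K_A = 638.5258 − 3.28×33177.9 = −108184.986; K_B = 58238.5 − 3.28×(1569 + 21650) = −17919.82.
Balance: K_A + 32470×ρ = K_B, so ρ = (K_B − K_A)/32470 = 90265.2/32470 = 2.78 g/cm³.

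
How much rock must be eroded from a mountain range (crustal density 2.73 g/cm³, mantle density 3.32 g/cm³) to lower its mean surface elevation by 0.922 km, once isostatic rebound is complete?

5.19 km

Net drop Δ = e − u = e − e ρ_c/ρ_m = e (ρ_m − ρ_c)/ρ_m.
e = Δ ρ_m/(ρ_m − ρ_c) = 0.922 km × 3.32/0.59 = 5.19 km.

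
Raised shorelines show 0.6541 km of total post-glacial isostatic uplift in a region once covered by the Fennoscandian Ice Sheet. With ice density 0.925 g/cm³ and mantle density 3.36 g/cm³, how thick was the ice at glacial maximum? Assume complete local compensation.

u = t ρ_ice/ρ_m → t = u ρ_m/ρ_ice = 0.6541 km × 3.36/0.925 = 2.38 km.

2.38 km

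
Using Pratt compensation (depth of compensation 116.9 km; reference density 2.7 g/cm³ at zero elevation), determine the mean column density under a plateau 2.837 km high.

2.64 g/cm³

Pratt balance: ρ_ref D = ρ (D + h).
ρ = ρ_ref D/(D + h) = 2.7 × 116.9 km/(116.9 km + 2.837 km) = 2.64 g/cm³.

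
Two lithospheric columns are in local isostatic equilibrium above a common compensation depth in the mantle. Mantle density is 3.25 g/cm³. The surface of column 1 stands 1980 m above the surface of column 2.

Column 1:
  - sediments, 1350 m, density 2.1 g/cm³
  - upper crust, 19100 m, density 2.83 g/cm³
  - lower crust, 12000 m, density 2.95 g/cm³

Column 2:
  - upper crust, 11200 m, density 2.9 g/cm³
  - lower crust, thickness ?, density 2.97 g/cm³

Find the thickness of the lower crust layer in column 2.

10100 m

Take the compensation level at the base of the deeper column (depth z_c below the surface of column 1) and equate Σ ρ_i t_i down to z_c; mantle fills any gap and the z_c terms cancel.
Column 1: 1350×2.1 + 19100×2.83 + 12000×2.95 + (z_c − 32450)×3.25
Column 2: 1980×0 + 11200×2.9 + x×2.97 + (z_c − 1980 − 11200 − x)×3.25
The z_c×3.25 term appears on both sides and cancels. Collect the known terms of each column as K = Σ(ρt)_known − 3.25 × (depth of known layers): K_1 = 92288 − 3.25×32450 = −13174.5; K_2 = 32480 − 3.25×(1980 + 11200) = −10355.
Balance: K_1 = K_2 − x×(3.25 − 2.97), so x = (K_2 − K_1)/(3.25 − 2.97) = 2819.5/0.28 = 10100 m.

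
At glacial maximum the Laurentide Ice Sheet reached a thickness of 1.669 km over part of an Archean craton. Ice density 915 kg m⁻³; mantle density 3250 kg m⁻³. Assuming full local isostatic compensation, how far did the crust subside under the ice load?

Isostatic balance requires: the ice load ρ_ice t is balanced by mantle displaced below, ρ_m s.
s = t ρ_ice / ρ_m = 1.669 km × 915/3250 = 0.47 km.

0.47 km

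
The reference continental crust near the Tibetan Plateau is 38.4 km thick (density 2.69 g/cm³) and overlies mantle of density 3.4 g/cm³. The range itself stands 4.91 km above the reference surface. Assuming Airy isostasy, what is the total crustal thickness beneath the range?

Root depth r = h ρ_c / (ρ_m − ρ_c) = 4.91 km × 2.69 / 0.71 = 18.6 km.
Total thickness = T + h + r = 38.4 km + 4.91 km + 18.6 km = 61.9 km.

61.9 km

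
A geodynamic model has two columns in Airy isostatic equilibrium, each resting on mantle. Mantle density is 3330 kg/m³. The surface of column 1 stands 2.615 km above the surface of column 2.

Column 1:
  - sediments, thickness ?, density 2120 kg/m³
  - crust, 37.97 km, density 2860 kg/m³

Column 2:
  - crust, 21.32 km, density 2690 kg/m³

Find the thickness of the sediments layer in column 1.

3.72 km

Take the compensation level at the base of the deeper column (depth z_c below the surface of column 1) and equate Σ ρ_i t_i down to z_c; mantle fills any gap and the z_c terms cancel.
Column 1: x×2120 + 37.97×2860 + (z_c − 37.97 − x)×3330
Column 2: 2.615×0 + 21.32×2690 + (z_c − 2.615 − 21.32)×3330
The z_c×3330 term appears on both sides and cancels. Collect the known terms of each column as K = Σ(ρt)_known − 3330 × (depth of known layers): K_1 = 108594.2 − 3330×37.97 = −17845.9; K_2 = 57350.8 − 3330×(2.615 + 21.32) = −22352.75.
Balance: K_1 − x×(3330 − 2120) = K_2, so x = (K_1 − K_2)/(3330 − 2120) = 4506.85/1210 = 3.72 km.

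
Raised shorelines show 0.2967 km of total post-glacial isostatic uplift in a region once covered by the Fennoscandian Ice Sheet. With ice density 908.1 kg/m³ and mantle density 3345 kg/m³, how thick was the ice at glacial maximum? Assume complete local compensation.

1.09 km

u = t ρ_ice/ρ_m → t = u ρ_m/ρ_ice = 0.2967 km × 3345/908.1 = 1.09 km.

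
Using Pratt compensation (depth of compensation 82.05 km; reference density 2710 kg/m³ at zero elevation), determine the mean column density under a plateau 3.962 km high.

Pratt balance: ρ_ref D = ρ (D + h).
ρ = ρ_ref D/(D + h) = 2710 × 82.05 km/(82.05 km + 3.962 km) = 2590 kg/m³.

2590 kg/m³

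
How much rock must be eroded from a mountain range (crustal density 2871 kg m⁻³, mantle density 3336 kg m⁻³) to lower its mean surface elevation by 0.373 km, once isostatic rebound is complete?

2.68 km

Net drop Δ = e − u = e − e ρ_c/ρ_m = e (ρ_m − ρ_c)/ρ_m.
e = Δ ρ_m/(ρ_m − ρ_c) = 0.373 km × 3336/465 = 2.68 km.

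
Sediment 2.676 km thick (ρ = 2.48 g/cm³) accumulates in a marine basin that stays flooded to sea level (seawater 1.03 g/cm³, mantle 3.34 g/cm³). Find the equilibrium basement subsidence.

Submarine loading: the sediment displaces seawater, and the subsidence is in turn flooded, so s (ρ_m − ρ_w) = t (ρ_sed − ρ_w).
s = 2.676 km × (2.48 − 1.03) / (3.34 − 1.03) = 1.68 km.

1.68 km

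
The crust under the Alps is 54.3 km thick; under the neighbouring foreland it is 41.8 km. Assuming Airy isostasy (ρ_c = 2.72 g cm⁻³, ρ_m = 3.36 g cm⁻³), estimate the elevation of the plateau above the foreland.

2.38 km

Excess crust Δ = 54.3 km − 41.8 km = 12.5 km, split between elevation h and root r with h + r = Δ.
Airy balance ρ_c h = (ρ_m − ρ_c) r gives r = h ρ_c/(ρ_m − ρ_c), so h (1 + ρ_c/(ρ_m − ρ_c)) = Δ, i.e. h = Δ (ρ_m − ρ_c)/ρ_m.
h = 12.5 km × 0.64/3.36 = 2.38 km.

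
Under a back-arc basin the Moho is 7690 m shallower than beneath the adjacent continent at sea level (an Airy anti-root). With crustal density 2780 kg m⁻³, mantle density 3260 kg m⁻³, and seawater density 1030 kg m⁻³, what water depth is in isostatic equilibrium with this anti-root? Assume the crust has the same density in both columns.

2110 m

Replacing a thickness d of crust by seawater at the top must be balanced by replacing crust with mantle at the base: d (ρ_c − ρ_w) = a (ρ_m − ρ_c).
d = a (ρ_m − ρ_c)/(ρ_c − ρ_w) = 7690 m × 480/1750 = 2110 m.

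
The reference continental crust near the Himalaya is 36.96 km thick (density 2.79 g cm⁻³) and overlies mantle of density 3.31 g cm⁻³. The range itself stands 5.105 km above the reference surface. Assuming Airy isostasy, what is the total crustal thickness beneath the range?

Root depth r = h ρ_c / (ρ_m − ρ_c) = 5.105 km × 2.79 / 0.52 = 27.39 km.
Total thickness = T + h + r = 36.96 km + 5.105 km + 27.39 km = 69.5 km.

69.5 km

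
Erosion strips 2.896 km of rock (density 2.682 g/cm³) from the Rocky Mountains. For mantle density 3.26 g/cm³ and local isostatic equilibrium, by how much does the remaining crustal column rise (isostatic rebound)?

2.38 km

Unloading: uplift u = e ρ_c/ρ_m = 2.896 km × 2.682/3.26 = 2.38 km.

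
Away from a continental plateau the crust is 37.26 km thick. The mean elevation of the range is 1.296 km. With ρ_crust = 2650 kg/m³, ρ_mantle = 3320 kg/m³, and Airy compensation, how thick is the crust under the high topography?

Root depth r = h ρ_c / (ρ_m − ρ_c) = 1.296 km × 2650 / 670 = 5.126 km.
Total thickness = T + h + r = 37.26 km + 1.296 km + 5.126 km = 43.7 km.

43.7 km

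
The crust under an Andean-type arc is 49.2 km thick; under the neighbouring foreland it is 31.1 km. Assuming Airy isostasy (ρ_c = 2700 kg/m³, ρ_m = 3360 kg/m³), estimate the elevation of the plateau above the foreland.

Excess crust Δ = 49.2 km − 31.1 km = 18.1 km, split between elevation h and root r with h + r = Δ.
Airy balance ρ_c h = (ρ_m − ρ_c) r gives r = h ρ_c/(ρ_m − ρ_c), so h (1 + ρ_c/(ρ_m − ρ_c)) = Δ, i.e. h = Δ (ρ_m − ρ_c)/ρ_m.
h = 18.1 km × 660/3360 = 3.56 km.

3.56 km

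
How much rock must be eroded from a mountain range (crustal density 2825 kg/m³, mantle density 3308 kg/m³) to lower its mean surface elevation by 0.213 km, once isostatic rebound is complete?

Net drop Δ = e − u = e − e ρ_c/ρ_m = e (ρ_m − ρ_c)/ρ_m.
e = Δ ρ_m/(ρ_m − ρ_c) = 0.213 km × 3308/483 = 1.46 km.

1.46 km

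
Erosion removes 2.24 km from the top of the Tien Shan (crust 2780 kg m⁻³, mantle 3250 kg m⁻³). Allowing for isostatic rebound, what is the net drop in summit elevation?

0.324 km

Rebound u = e ρ_c/ρ_m = 2.24 km × 2780/3250 = 1.916 km.
Net surface drop = e − u = 2.24 km − 1.916 km = e (ρ_m − ρ_c)/ρ_m = 0.324 km.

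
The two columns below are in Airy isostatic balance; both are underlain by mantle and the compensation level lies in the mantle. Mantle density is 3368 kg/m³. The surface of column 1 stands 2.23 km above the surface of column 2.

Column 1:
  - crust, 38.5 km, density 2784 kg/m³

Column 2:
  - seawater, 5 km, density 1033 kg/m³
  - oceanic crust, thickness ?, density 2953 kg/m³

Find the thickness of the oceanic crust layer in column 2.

Take the compensation level at the base of the deeper column (depth z_c below the surface of column 1) and equate Σ ρ_i t_i down to z_c; mantle fills any gap and the z_c terms cancel.
Column 1: 38.5×2784 + (z_c − 38.5)×3368
Column 2: 2.23×0 + 5×1033 + x×2953 + (z_c − 2.23 − 5 − x)×3368
The z_c×3368 term appears on both sides and cancels. Collect the known terms of each column as K = Σ(ρt)_known − 3368 × (depth of known layers): K_1 = 107184 − 3368×38.5 = −22484; K_2 = 5165 − 3368×(2.23 + 5) = −19185.64.
Balance: K_1 = K_2 − x×(3368 − 2953), so x = (K_2 − K_1)/(3368 − 2953) = 3298.36/415 = 7.95 km.

7.95 km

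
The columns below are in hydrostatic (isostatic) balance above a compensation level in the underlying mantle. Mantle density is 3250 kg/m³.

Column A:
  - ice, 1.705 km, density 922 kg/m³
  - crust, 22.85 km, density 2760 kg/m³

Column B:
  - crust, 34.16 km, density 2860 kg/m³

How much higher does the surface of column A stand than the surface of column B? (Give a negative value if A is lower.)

For any compensation level in the mantle, the mantle terms cancel and isostasy reduces to e = (Σt_A − Σt_B) − (Σ(ρt)_A − Σ(ρt)_B) / ρ_m.
Σt_A = 24.555 km; Σt_B = 34.16 km; Σ(ρt)_A = 64638.01; Σ(ρt)_B = 97697.6 (in km·kg/m³).
e = (24.555 − 34.16) − (64638.01 − 97697.6) / 3250 = 0.567 km.

0.567 km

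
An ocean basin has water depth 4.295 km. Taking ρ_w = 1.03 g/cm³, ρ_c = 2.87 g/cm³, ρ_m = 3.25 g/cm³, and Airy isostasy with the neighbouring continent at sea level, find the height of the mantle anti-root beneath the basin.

For local isostatic compensation: replacing crust with seawater at the top is compensated by replacing crust with mantle at the base: d (ρ_c − ρ_w) = a (ρ_m − ρ_c).
a = d (ρ_c − ρ_w)/(ρ_m − ρ_c) = 4.295 km × 1.84/0.38 = 20.8 km.

20.8 km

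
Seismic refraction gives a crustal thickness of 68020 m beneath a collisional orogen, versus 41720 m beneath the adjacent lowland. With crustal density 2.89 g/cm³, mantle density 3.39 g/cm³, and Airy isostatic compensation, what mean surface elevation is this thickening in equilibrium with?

Excess crust Δ = 68020 m − 41720 m = 26300 m, split between elevation h and root r with h + r = Δ.
Airy balance ρ_c h = (ρ_m − ρ_c) r gives r = h ρ_c/(ρ_m − ρ_c), so h (1 + ρ_c/(ρ_m − ρ_c)) = Δ, i.e. h = Δ (ρ_m − ρ_c)/ρ_m.
h = 26300 m × 0.5/3.39 = 3880 m.

3880 m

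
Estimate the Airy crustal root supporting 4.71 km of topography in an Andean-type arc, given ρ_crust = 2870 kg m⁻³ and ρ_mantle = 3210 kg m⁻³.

Isostatic balance requires: the weight of the topography is balanced by the buoyancy of the root, ρ_c h = (ρ_m − ρ_c) r.
r = h · ρ_c / (ρ_m − ρ_c) = 4.71 km × 2870 / (3210 − 2870) = 39.8 km.

39.8 km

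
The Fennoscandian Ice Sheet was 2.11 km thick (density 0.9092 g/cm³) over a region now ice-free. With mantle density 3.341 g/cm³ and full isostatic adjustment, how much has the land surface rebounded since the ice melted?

0.574 km

Removing the load lets mantle flow back in; uplift u satisfies ρ_ice t = ρ_m u.
u = t ρ_ice/ρ_m = 2.11 km × 0.9092/3.341 = 0.574 km.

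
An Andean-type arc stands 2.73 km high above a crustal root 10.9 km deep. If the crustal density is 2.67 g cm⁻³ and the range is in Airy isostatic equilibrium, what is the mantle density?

3.34 g cm⁻³

Airy balance: ρ_c h = (ρ_m − ρ_c) r → ρ_m = ρ_c (1 + h/r).
ρ_m = 2.67 × (1 + 2.73 km/10.9 km) = 3.34 g cm⁻³.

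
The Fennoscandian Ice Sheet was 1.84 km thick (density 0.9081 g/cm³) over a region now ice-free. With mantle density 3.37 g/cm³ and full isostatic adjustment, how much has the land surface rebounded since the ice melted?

Removing the load lets mantle flow back in; uplift u satisfies ρ_ice t = ρ_m u.
u = t ρ_ice/ρ_m = 1.84 km × 0.9081/3.37 = 0.496 km.

0.496 km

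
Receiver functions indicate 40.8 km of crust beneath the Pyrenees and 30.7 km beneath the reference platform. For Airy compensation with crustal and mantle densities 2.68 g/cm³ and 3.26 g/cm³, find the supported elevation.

Excess crust Δ = 40.8 km − 30.7 km = 10.1 km, split between elevation h and root r with h + r = Δ.
Airy balance ρ_c h = (ρ_m − ρ_c) r gives r = h ρ_c/(ρ_m − ρ_c), so h (1 + ρ_c/(ρ_m − ρ_c)) = Δ, i.e. h = Δ (ρ_m − ρ_c)/ρ_m.
h = 10.1 km × 0.58/3.26 = 1.8 km.

1.8 km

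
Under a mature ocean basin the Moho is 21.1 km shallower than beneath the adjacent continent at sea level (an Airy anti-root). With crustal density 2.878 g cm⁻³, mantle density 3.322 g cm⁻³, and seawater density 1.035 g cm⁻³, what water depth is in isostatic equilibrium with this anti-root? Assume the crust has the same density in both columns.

Replacing a thickness d of crust by seawater at the top must be balanced by replacing crust with mantle at the base: d (ρ_c − ρ_w) = a (ρ_m − ρ_c).
d = a (ρ_m − ρ_c)/(ρ_c − ρ_w) = 21.1 km × 0.444/1.843 = 5.08 km.

5.08 km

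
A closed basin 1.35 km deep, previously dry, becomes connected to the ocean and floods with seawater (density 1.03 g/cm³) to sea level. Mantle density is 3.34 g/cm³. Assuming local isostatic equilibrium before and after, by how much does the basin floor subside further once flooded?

0.602 km

After flooding the water column is d + s deep. Its weight must equal the weight of mantle displaced by the extra subsidence s: (d + s) ρ_w = s ρ_m.
s = d ρ_w / (ρ_m − ρ_w) = 1.35 km × 1.03/(3.34 − 1.03) = 0.602 km.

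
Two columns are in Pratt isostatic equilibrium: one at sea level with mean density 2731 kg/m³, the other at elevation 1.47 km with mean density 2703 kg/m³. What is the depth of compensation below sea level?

ρ_ref D = ρ (D + h) → D (ρ_ref − ρ) = ρ h.
D = ρ h/(ρ_ref − ρ) = 2703 × 1.47 km/(2731 − 2703) = 142 km.

142 km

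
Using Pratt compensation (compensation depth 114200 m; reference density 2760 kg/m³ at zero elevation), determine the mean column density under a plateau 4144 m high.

Pratt balance: ρ_ref D = ρ (D + h).
ρ = ρ_ref D/(D + h) = 2760 × 114200 m/(114200 m + 4144 m) = 2660 kg/m³.

2660 kg/m³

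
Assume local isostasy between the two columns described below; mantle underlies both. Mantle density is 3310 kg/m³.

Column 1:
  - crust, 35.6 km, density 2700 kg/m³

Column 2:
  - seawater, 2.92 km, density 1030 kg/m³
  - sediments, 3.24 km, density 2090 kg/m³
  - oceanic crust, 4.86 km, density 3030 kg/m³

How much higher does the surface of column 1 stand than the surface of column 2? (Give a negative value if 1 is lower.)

For any compensation level in the mantle, the mantle terms cancel and isostasy reduces to e = (Σt_1 − Σt_2) − (Σ(ρt)_1 − Σ(ρt)_2) / ρ_m.
Σt_1 = 35.6 km; Σt_2 = 11.02 km; Σ(ρt)_1 = 96120; Σ(ρt)_2 = 24505 (in km·kg/m³).
e = (35.6 − 11.02) − (96120 − 24505) / 3310 = 2.94 km.

2.94 km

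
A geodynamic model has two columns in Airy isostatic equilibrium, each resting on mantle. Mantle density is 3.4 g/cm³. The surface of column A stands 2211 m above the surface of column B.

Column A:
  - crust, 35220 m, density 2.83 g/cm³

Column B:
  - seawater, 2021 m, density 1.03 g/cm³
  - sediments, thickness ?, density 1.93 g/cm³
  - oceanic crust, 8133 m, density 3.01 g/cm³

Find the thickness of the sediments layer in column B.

Take the compensation level at the base of the deeper column (depth z_c below the surface of column A) and equate Σ ρ_i t_i down to z_c; mantle fills any gap and the z_c terms cancel.
Column A: 35220×2.83 + (z_c − 35220)×3.4
Column B: 2211×0 + 2021×1.03 + x×1.93 + 8133×3.01 + (z_c − 2211 − 10154 − x)×3.4
The z_c×3.4 term appears on both sides and cancels. Collect the known terms of each column as K = Σ(ρt)_known − 3.4 × (depth of known layers): K_A = 99672.6 − 3.4×35220 = −20075.4; K_B = 26561.96 − 3.4×(2211 + 10154) = −15479.04.
Balance: K_A = K_B − x×(3.4 − 1.93), so x = (K_B − K_A)/(3.4 − 1.93) = 4596.36/1.47 = 3130 m.

3130 m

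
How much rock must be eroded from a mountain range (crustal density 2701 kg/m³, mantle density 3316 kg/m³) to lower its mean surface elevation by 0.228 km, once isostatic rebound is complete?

1.23 km

Net drop Δ = e − u = e − e ρ_c/ρ_m = e (ρ_m − ρ_c)/ρ_m.
e = Δ ρ_m/(ρ_m − ρ_c) = 0.228 km × 3316/615 = 1.23 km.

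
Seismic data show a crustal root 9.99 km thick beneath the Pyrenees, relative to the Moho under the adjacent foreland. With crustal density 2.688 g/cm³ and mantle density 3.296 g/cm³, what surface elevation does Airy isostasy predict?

2.26 km

In Airy isostatic equilibrium: ρ_c h = (ρ_m − ρ_c) r.
h = r (ρ_m − ρ_c) / ρ_c = 9.99 km × (3.296 − 2.688) / 2.688 = 2.26 km.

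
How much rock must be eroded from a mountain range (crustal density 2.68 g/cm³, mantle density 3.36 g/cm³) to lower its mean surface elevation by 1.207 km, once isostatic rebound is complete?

5.96 km

Net drop Δ = e − u = e − e ρ_c/ρ_m = e (ρ_m − ρ_c)/ρ_m.
e = Δ ρ_m/(ρ_m − ρ_c) = 1.207 km × 3.36/0.68 = 5.96 km.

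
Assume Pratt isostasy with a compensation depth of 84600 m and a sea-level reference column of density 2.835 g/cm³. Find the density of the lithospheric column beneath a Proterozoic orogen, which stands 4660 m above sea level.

2.69 g/cm³

Pratt balance: ρ_ref D = ρ (D + h).
ρ = ρ_ref D/(D + h) = 2.835 × 84600 m/(84600 m + 4660 m) = 2.69 g/cm³.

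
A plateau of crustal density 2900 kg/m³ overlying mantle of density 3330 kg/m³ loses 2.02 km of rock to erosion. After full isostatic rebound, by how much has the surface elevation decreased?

0.261 km

Rebound u = e ρ_c/ρ_m = 2.02 km × 2900/3330 = 1.759 km.
Net surface drop = e − u = 2.02 km − 1.759 km = e (ρ_m − ρ_c)/ρ_m = 0.261 km.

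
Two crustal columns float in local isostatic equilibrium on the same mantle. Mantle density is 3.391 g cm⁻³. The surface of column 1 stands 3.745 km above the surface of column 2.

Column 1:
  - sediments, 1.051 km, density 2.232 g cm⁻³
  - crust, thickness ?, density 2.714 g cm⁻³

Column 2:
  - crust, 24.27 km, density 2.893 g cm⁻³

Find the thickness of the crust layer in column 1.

Take the compensation level at the base of the deeper column (depth z_c below the surface of column 1) and equate Σ ρ_i t_i down to z_c; mantle fills any gap and the z_c terms cancel.
Column 1: 1.051×2.232 + x×2.714 + (z_c − 1.051 − x)×3.391
Column 2: 3.745×0 + 24.27×2.893 + (z_c − 3.745 − 24.27)×3.391
The z_c×3.391 term appears on both sides and cancels. Collect the known terms of each column as K = Σ(ρt)_known − 3.391 × (depth of known layers): K_1 = 2.345832 − 3.391×1.051 = −1.218109; K_2 = 70.21311 − 3.391×(3.745 + 24.27) = −24.785755.
Balance: K_1 − x×(3.391 − 2.714) = K_2, so x = (K_1 − K_2)/(3.391 − 2.714) = 23.5676/0.677 = 34.8 km.

34.8 km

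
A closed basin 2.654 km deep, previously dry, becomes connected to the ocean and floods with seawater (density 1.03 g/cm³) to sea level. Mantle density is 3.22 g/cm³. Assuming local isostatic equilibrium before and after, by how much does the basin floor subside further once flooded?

1.25 km

After flooding the water column is d + s deep. Its weight must equal the weight of mantle displaced by the extra subsidence s: (d + s) ρ_w = s ρ_m.
s = d ρ_w / (ρ_m − ρ_w) = 2.654 km × 1.03/(3.22 − 1.03) = 1.25 km.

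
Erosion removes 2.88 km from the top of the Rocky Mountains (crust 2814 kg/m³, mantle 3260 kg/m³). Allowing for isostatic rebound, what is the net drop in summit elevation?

Rebound u = e ρ_c/ρ_m = 2.88 km × 2814/3260 = 2.486 km.
Net surface drop = e − u = 2.88 km − 2.486 km = e (ρ_m − ρ_c)/ρ_m = 0.394 km.

0.394 km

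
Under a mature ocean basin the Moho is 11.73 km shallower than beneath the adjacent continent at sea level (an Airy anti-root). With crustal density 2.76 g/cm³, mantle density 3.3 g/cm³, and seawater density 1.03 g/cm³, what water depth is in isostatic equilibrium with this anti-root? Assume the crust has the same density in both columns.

Replacing a thickness d of crust by seawater at the top must be balanced by replacing crust with mantle at the base: d (ρ_c − ρ_w) = a (ρ_m − ρ_c).
d = a (ρ_m − ρ_c)/(ρ_c − ρ_w) = 11.73 km × 0.54/1.73 = 3.66 km.

3.66 km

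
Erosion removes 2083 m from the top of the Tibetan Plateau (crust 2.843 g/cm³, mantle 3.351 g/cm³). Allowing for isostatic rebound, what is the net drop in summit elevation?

316 m

Rebound u = e ρ_c/ρ_m = 2083 m × 2.843/3.351 = 1767 m.
Net surface drop = e − u = 2083 m − 1767 m = e (ρ_m − ρ_c)/ρ_m = 316 m.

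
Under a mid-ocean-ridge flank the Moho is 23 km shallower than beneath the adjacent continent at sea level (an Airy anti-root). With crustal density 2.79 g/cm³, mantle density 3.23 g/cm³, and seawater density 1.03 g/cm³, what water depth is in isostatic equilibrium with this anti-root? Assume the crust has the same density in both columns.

5.75 km

Replacing a thickness d of crust by seawater at the top must be balanced by replacing crust with mantle at the base: d (ρ_c − ρ_w) = a (ρ_m − ρ_c).
d = a (ρ_m − ρ_c)/(ρ_c − ρ_w) = 23 km × 0.44/1.76 = 5.75 km.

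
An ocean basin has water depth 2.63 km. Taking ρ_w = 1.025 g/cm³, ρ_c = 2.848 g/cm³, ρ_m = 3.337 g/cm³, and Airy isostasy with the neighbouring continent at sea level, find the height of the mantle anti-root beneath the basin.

9.8 km

In Airy isostatic equilibrium: replacing crust with seawater at the top is compensated by replacing crust with mantle at the base: d (ρ_c − ρ_w) = a (ρ_m − ρ_c).
a = d (ρ_c − ρ_w)/(ρ_m − ρ_c) = 2.63 km × 1.823/0.489 = 9.8 km.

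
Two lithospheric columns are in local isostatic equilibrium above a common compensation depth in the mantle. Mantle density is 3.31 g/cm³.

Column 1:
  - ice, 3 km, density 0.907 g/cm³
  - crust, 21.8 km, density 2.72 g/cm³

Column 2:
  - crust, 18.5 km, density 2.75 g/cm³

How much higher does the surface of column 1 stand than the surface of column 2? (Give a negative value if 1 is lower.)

2.93 km

For any compensation level in the mantle, the mantle terms cancel and isostasy reduces to e = (Σt_1 − Σt_2) − (Σ(ρt)_1 − Σ(ρt)_2) / ρ_m.
Σt_1 = 24.8 km; Σt_2 = 18.5 km; Σ(ρt)_1 = 62.017; Σ(ρt)_2 = 50.875 (in km·g/cm³).
e = (24.8 − 18.5) − (62.017 − 50.875) / 3.31 = 2.93 km.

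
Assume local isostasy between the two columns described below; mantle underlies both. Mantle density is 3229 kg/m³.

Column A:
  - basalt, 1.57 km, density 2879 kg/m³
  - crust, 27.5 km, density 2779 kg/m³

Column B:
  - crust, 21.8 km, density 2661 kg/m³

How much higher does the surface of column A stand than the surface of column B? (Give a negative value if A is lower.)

0.168 km

For any compensation level in the mantle, the mantle terms cancel and isostasy reduces to e = (Σt_A − Σt_B) − (Σ(ρt)_A − Σ(ρt)_B) / ρ_m.
Σt_A = 29.07 km; Σt_B = 21.8 km; Σ(ρt)_A = 80942.53; Σ(ρt)_B = 58009.8 (in km·kg/m³).
e = (29.07 − 21.8) − (80942.53 − 58009.8) / 3229 = 0.168 km.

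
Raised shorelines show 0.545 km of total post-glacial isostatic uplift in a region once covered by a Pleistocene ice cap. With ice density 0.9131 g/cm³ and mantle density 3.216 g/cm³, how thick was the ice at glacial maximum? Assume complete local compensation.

1.92 km

u = t ρ_ice/ρ_m → t = u ρ_m/ρ_ice = 0.545 km × 3.216/0.9131 = 1.92 km.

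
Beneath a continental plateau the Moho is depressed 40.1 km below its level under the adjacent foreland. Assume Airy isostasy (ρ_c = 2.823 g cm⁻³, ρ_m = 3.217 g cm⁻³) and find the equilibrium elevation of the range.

By Archimedes' principle applied to the lithosphere: ρ_c h = (ρ_m − ρ_c) r.
h = r (ρ_m − ρ_c) / ρ_c = 40.1 km × (3.217 − 2.823) / 2.823 = 5.6 km.

5.6 km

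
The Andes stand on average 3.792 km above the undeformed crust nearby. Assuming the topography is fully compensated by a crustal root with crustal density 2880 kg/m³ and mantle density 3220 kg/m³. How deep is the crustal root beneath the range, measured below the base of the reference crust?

32.1 km

By Archimedes' principle applied to the lithosphere: the weight of the topography is balanced by the buoyancy of the root, ρ_c h = (ρ_m − ρ_c) r.
r = h · ρ_c / (ρ_m − ρ_c) = 3.792 km × 2880 / (3220 − 2880) = 32.1 km.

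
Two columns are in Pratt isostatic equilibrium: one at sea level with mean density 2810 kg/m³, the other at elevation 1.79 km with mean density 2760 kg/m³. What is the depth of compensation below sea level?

ρ_ref D = ρ (D + h) → D (ρ_ref − ρ) = ρ h.
D = ρ h/(ρ_ref − ρ) = 2760 × 1.79 km/(2810 − 2760) = 98.8 km.

98.8 km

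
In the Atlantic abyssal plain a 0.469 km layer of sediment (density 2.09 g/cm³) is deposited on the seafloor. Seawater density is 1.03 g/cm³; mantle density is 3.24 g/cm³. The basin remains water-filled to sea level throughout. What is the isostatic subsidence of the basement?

Submarine loading: the sediment displaces seawater, and the subsidence is in turn flooded, so s (ρ_m − ρ_w) = t (ρ_sed − ρ_w).
s = 0.469 km × (2.09 − 1.03) / (3.24 − 1.03) = 0.225 km.

0.225 km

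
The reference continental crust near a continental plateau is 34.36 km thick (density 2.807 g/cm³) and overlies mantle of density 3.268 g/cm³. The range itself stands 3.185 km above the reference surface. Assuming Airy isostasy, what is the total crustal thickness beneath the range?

Root depth r = h ρ_c / (ρ_m − ρ_c) = 3.185 km × 2.807 / 0.461 = 19.39 km.
Total thickness = T + h + r = 34.36 km + 3.185 km + 19.39 km = 56.9 km.

56.9 km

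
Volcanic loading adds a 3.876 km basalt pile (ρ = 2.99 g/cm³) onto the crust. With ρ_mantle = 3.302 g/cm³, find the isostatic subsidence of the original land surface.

3.51 km

Subaerial loading: s = t ρ_load / ρ_m.
s = 3.876 km × 2.99/3.302 = 3.51 km.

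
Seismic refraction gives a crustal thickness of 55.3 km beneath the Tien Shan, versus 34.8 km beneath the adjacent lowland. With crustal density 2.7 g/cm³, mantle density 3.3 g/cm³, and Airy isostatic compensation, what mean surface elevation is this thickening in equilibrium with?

Excess crust Δ = 55.3 km − 34.8 km = 20.5 km, split between elevation h and root r with h + r = Δ.
Airy balance ρ_c h = (ρ_m − ρ_c) r gives r = h ρ_c/(ρ_m − ρ_c), so h (1 + ρ_c/(ρ_m − ρ_c)) = Δ, i.e. h = Δ (ρ_m − ρ_c)/ρ_m.
h = 20.5 km × 0.6/3.3 = 3.73 km.

3.73 km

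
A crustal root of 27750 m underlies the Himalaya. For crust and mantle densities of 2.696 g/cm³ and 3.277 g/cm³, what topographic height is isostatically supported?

Equating mass per unit area of the two columns: ρ_c h = (ρ_m − ρ_c) r.
h = r (ρ_m − ρ_c) / ρ_c = 27750 m × (3.277 − 2.696) / 2.696 = 5980 m.

5980 m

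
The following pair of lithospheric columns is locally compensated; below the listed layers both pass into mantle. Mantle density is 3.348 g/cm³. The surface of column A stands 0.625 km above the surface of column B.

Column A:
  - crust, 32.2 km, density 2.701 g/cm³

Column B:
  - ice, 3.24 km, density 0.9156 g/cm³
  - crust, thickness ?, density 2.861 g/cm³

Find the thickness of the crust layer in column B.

22.3 km

Take the compensation level at the base of the deeper column (depth z_c below the surface of column A) and equate Σ ρ_i t_i down to z_c; mantle fills any gap and the z_c terms cancel.
Column A: 32.2×2.701 + (z_c − 32.2)×3.348
Column B: 0.625×0 + 3.24×0.9156 + x×2.861 + (z_c − 0.625 − 3.24 − x)×3.348
The z_c×3.348 term appears on both sides and cancels. Collect the known terms of each column as K = Σ(ρt)_known − 3.348 × (depth of known layers): K_A = 86.9722 − 3.348×32.2 = −20.8334; K_B = 2.966544 − 3.348×(0.625 + 3.24) = −9.973476.
Balance: K_A = K_B − x×(3.348 − 2.861), so x = (K_B − K_A)/(3.348 − 2.861) = 10.8599/0.487 = 22.3 km.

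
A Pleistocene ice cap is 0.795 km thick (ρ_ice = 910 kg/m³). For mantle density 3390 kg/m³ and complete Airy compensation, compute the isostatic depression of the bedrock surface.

For local isostatic compensation: the ice load ρ_ice t is balanced by mantle displaced below, ρ_m s.
s = t ρ_ice / ρ_m = 0.795 km × 910/3390 = 0.213 km.

0.213 km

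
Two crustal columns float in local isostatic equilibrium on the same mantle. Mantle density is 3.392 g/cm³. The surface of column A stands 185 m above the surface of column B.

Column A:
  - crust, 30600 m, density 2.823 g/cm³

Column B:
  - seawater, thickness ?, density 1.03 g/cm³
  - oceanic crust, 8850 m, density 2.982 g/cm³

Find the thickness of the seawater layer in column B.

Take the compensation level at the base of the deeper column (depth z_c below the surface of column A) and equate Σ ρ_i t_i down to z_c; mantle fills any gap and the z_c terms cancel.
Column A: 30600×2.823 + (z_c − 30600)×3.392
Column B: 185×0 + x×1.03 + 8850×2.982 + (z_c − 185 − 8850 − x)×3.392
The z_c×3.392 term appears on both sides and cancels. Collect the known terms of each column as K = Σ(ρt)_known − 3.392 × (depth of known layers): K_A = 86383.8 − 3.392×30600 = −17411.4; K_B = 26390.7 − 3.392×(185 + 8850) = −4256.02.
Balance: K_A = K_B − x×(3.392 − 1.03), so x = (K_B − K_A)/(3.392 − 1.03) = 13155.4/2.362 = 5570 m.

5570 m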